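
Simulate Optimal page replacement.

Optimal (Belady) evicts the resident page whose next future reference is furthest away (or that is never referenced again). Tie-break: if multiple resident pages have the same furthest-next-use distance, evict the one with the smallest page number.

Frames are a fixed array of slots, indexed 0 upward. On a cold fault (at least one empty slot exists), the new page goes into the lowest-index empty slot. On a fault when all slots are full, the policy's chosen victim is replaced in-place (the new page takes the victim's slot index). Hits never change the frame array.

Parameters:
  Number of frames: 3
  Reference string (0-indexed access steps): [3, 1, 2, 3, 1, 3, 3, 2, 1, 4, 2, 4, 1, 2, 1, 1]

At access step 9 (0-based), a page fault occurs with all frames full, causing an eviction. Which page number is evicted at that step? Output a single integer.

Step 0: ref 3 -> FAULT, frames=[3,-,-]
Step 1: ref 1 -> FAULT, frames=[3,1,-]
Step 2: ref 2 -> FAULT, frames=[3,1,2]
Step 3: ref 3 -> HIT, frames=[3,1,2]
Step 4: ref 1 -> HIT, frames=[3,1,2]
Step 5: ref 3 -> HIT, frames=[3,1,2]
Step 6: ref 3 -> HIT, frames=[3,1,2]
Step 7: ref 2 -> HIT, frames=[3,1,2]
Step 8: ref 1 -> HIT, frames=[3,1,2]
Step 9: ref 4 -> FAULT, evict 3, frames=[4,1,2]
At step 9: evicted page 3

Answer: 3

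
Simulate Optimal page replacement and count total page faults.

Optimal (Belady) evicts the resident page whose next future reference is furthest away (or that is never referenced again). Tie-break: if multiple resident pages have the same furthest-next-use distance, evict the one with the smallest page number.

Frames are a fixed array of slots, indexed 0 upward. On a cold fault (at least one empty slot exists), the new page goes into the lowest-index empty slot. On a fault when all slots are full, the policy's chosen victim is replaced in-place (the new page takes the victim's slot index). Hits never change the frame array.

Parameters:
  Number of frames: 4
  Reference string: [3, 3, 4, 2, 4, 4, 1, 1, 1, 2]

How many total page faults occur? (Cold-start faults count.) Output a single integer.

Answer: 4

Derivation:
Step 0: ref 3 → FAULT, frames=[3,-,-,-]
Step 1: ref 3 → HIT, frames=[3,-,-,-]
Step 2: ref 4 → FAULT, frames=[3,4,-,-]
Step 3: ref 2 → FAULT, frames=[3,4,2,-]
Step 4: ref 4 → HIT, frames=[3,4,2,-]
Step 5: ref 4 → HIT, frames=[3,4,2,-]
Step 6: ref 1 → FAULT, frames=[3,4,2,1]
Step 7: ref 1 → HIT, frames=[3,4,2,1]
Step 8: ref 1 → HIT, frames=[3,4,2,1]
Step 9: ref 2 → HIT, frames=[3,4,2,1]
Total faults: 4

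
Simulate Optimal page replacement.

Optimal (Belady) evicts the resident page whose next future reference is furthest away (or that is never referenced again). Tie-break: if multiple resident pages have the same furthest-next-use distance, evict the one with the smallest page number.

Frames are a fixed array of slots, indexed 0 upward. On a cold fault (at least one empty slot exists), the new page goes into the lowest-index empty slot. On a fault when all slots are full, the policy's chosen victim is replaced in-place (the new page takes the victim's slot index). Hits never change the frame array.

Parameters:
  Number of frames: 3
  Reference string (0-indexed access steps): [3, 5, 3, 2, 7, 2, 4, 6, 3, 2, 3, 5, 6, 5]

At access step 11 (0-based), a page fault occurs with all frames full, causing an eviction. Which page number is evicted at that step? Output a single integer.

Step 0: ref 3 -> FAULT, frames=[3,-,-]
Step 1: ref 5 -> FAULT, frames=[3,5,-]
Step 2: ref 3 -> HIT, frames=[3,5,-]
Step 3: ref 2 -> FAULT, frames=[3,5,2]
Step 4: ref 7 -> FAULT, evict 5, frames=[3,7,2]
Step 5: ref 2 -> HIT, frames=[3,7,2]
Step 6: ref 4 -> FAULT, evict 7, frames=[3,4,2]
Step 7: ref 6 -> FAULT, evict 4, frames=[3,6,2]
Step 8: ref 3 -> HIT, frames=[3,6,2]
Step 9: ref 2 -> HIT, frames=[3,6,2]
Step 10: ref 3 -> HIT, frames=[3,6,2]
Step 11: ref 5 -> FAULT, evict 2, frames=[3,6,5]
At step 11: evicted page 2

Answer: 2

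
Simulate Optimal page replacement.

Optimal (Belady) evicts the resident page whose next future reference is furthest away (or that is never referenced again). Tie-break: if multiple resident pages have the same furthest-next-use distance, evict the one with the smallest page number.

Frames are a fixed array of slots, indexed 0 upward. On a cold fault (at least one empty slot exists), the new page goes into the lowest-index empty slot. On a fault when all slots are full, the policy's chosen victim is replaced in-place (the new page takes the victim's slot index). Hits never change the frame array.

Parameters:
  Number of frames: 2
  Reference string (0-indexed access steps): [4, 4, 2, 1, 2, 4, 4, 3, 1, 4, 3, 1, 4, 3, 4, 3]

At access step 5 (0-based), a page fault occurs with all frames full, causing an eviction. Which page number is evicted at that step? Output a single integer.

Step 0: ref 4 -> FAULT, frames=[4,-]
Step 1: ref 4 -> HIT, frames=[4,-]
Step 2: ref 2 -> FAULT, frames=[4,2]
Step 3: ref 1 -> FAULT, evict 4, frames=[1,2]
Step 4: ref 2 -> HIT, frames=[1,2]
Step 5: ref 4 -> FAULT, evict 2, frames=[1,4]
At step 5: evicted page 2

Answer: 2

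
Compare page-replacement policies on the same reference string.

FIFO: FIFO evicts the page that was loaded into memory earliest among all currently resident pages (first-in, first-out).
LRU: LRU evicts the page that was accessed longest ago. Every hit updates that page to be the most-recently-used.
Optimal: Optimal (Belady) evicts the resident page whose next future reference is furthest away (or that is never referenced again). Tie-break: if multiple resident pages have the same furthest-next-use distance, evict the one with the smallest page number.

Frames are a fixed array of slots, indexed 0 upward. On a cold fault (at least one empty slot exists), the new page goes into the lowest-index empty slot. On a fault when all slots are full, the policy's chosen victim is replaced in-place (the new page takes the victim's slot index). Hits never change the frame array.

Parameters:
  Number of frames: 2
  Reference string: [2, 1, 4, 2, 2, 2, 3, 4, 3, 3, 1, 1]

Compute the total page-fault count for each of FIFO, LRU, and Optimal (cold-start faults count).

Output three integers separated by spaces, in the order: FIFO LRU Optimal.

Answer: 7 7 5

Derivation:
--- FIFO ---
  step 0: ref 2 -> FAULT, frames=[2,-] (faults so far: 1)
  step 1: ref 1 -> FAULT, frames=[2,1] (faults so far: 2)
  step 2: ref 4 -> FAULT, evict 2, frames=[4,1] (faults so far: 3)
  step 3: ref 2 -> FAULT, evict 1, frames=[4,2] (faults so far: 4)
  step 4: ref 2 -> HIT, frames=[4,2] (faults so far: 4)
  step 5: ref 2 -> HIT, frames=[4,2] (faults so far: 4)
  step 6: ref 3 -> FAULT, evict 4, frames=[3,2] (faults so far: 5)
  step 7: ref 4 -> FAULT, evict 2, frames=[3,4] (faults so far: 6)
  step 8: ref 3 -> HIT, frames=[3,4] (faults so far: 6)
  step 9: ref 3 -> HIT, frames=[3,4] (faults so far: 6)
  step 10: ref 1 -> FAULT, evict 3, frames=[1,4] (faults so far: 7)
  step 11: ref 1 -> HIT, frames=[1,4] (faults so far: 7)
  FIFO total faults: 7
--- LRU ---
  step 0: ref 2 -> FAULT, frames=[2,-] (faults so far: 1)
  step 1: ref 1 -> FAULT, frames=[2,1] (faults so far: 2)
  step 2: ref 4 -> FAULT, evict 2, frames=[4,1] (faults so far: 3)
  step 3: ref 2 -> FAULT, evict 1, frames=[4,2] (faults so far: 4)
  step 4: ref 2 -> HIT, frames=[4,2] (faults so far: 4)
  step 5: ref 2 -> HIT, frames=[4,2] (faults so far: 4)
  step 6: ref 3 -> FAULT, evict 4, frames=[3,2] (faults so far: 5)
  step 7: ref 4 -> FAULT, evict 2, frames=[3,4] (faults so far: 6)
  step 8: ref 3 -> HIT, frames=[3,4] (faults so far: 6)
  step 9: ref 3 -> HIT, frames=[3,4] (faults so far: 6)
  step 10: ref 1 -> FAULT, evict 4, frames=[3,1] (faults so far: 7)
  step 11: ref 1 -> HIT, frames=[3,1] (faults so far: 7)
  LRU total faults: 7
--- Optimal ---
  step 0: ref 2 -> FAULT, frames=[2,-] (faults so far: 1)
  step 1: ref 1 -> FAULT, frames=[2,1] (faults so far: 2)
  step 2: ref 4 -> FAULT, evict 1, frames=[2,4] (faults so far: 3)
  step 3: ref 2 -> HIT, frames=[2,4] (faults so far: 3)
  step 4: ref 2 -> HIT, frames=[2,4] (faults so far: 3)
  step 5: ref 2 -> HIT, frames=[2,4] (faults so far: 3)
  step 6: ref 3 -> FAULT, evict 2, frames=[3,4] (faults so far: 4)
  step 7: ref 4 -> HIT, frames=[3,4] (faults so far: 4)
  step 8: ref 3 -> HIT, frames=[3,4] (faults so far: 4)
  step 9: ref 3 -> HIT, frames=[3,4] (faults so far: 4)
  step 10: ref 1 -> FAULT, evict 3, frames=[1,4] (faults so far: 5)
  step 11: ref 1 -> HIT, frames=[1,4] (faults so far: 5)
  Optimal total faults: 5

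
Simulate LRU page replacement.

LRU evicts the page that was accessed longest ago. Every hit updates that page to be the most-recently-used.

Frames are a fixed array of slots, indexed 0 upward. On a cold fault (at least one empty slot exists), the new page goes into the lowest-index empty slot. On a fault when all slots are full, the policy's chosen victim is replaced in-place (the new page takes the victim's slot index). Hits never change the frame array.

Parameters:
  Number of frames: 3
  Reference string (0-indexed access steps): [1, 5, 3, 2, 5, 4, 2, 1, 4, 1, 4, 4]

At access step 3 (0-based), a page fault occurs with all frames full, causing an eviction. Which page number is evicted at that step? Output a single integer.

Answer: 1

Derivation:
Step 0: ref 1 -> FAULT, frames=[1,-,-]
Step 1: ref 5 -> FAULT, frames=[1,5,-]
Step 2: ref 3 -> FAULT, frames=[1,5,3]
Step 3: ref 2 -> FAULT, evict 1, frames=[2,5,3]
At step 3: evicted page 1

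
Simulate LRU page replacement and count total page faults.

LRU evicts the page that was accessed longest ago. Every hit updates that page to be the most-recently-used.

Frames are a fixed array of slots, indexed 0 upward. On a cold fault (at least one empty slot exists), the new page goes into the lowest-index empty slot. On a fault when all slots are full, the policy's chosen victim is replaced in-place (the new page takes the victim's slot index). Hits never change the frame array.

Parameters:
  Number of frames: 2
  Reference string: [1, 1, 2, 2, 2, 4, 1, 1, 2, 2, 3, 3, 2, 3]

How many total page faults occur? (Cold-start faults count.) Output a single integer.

Step 0: ref 1 → FAULT, frames=[1,-]
Step 1: ref 1 → HIT, frames=[1,-]
Step 2: ref 2 → FAULT, frames=[1,2]
Step 3: ref 2 → HIT, frames=[1,2]
Step 4: ref 2 → HIT, frames=[1,2]
Step 5: ref 4 → FAULT (evict 1), frames=[4,2]
Step 6: ref 1 → FAULT (evict 2), frames=[4,1]
Step 7: ref 1 → HIT, frames=[4,1]
Step 8: ref 2 → FAULT (evict 4), frames=[2,1]
Step 9: ref 2 → HIT, frames=[2,1]
Step 10: ref 3 → FAULT (evict 1), frames=[2,3]
Step 11: ref 3 → HIT, frames=[2,3]
Step 12: ref 2 → HIT, frames=[2,3]
Step 13: ref 3 → HIT, frames=[2,3]
Total faults: 6

Answer: 6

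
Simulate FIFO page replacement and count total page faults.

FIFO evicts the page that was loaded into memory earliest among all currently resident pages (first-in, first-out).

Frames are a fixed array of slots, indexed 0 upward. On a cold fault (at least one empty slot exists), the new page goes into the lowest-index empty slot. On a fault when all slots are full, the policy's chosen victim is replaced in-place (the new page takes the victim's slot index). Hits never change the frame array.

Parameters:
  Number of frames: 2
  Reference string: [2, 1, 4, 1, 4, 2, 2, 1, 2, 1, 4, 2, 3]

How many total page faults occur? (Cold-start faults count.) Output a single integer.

Answer: 8

Derivation:
Step 0: ref 2 → FAULT, frames=[2,-]
Step 1: ref 1 → FAULT, frames=[2,1]
Step 2: ref 4 → FAULT (evict 2), frames=[4,1]
Step 3: ref 1 → HIT, frames=[4,1]
Step 4: ref 4 → HIT, frames=[4,1]
Step 5: ref 2 → FAULT (evict 1), frames=[4,2]
Step 6: ref 2 → HIT, frames=[4,2]
Step 7: ref 1 → FAULT (evict 4), frames=[1,2]
Step 8: ref 2 → HIT, frames=[1,2]
Step 9: ref 1 → HIT, frames=[1,2]
Step 10: ref 4 → FAULT (evict 2), frames=[1,4]
Step 11: ref 2 → FAULT (evict 1), frames=[2,4]
Step 12: ref 3 → FAULT (evict 4), frames=[2,3]
Total faults: 8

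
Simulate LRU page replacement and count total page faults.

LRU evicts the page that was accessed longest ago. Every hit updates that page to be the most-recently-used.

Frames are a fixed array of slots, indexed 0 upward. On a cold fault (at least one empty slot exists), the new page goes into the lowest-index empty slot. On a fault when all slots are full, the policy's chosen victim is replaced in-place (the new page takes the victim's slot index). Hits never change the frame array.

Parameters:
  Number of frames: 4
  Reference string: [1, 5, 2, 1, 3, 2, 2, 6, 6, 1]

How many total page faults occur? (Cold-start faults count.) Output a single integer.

Step 0: ref 1 → FAULT, frames=[1,-,-,-]
Step 1: ref 5 → FAULT, frames=[1,5,-,-]
Step 2: ref 2 → FAULT, frames=[1,5,2,-]
Step 3: ref 1 → HIT, frames=[1,5,2,-]
Step 4: ref 3 → FAULT, frames=[1,5,2,3]
Step 5: ref 2 → HIT, frames=[1,5,2,3]
Step 6: ref 2 → HIT, frames=[1,5,2,3]
Step 7: ref 6 → FAULT (evict 5), frames=[1,6,2,3]
Step 8: ref 6 → HIT, frames=[1,6,2,3]
Step 9: ref 1 → HIT, frames=[1,6,2,3]
Total faults: 5

Answer: 5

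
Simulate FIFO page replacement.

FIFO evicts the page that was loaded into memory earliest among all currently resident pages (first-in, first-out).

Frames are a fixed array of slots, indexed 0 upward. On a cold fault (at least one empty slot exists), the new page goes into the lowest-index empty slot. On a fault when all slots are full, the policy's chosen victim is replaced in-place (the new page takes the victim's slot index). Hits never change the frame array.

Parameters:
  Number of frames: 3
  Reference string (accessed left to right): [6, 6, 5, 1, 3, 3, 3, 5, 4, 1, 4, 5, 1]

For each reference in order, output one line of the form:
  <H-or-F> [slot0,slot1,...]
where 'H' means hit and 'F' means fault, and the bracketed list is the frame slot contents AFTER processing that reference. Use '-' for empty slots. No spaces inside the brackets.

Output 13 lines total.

F [6,-,-]
H [6,-,-]
F [6,5,-]
F [6,5,1]
F [3,5,1]
H [3,5,1]
H [3,5,1]
H [3,5,1]
F [3,4,1]
H [3,4,1]
H [3,4,1]
F [3,4,5]
F [1,4,5]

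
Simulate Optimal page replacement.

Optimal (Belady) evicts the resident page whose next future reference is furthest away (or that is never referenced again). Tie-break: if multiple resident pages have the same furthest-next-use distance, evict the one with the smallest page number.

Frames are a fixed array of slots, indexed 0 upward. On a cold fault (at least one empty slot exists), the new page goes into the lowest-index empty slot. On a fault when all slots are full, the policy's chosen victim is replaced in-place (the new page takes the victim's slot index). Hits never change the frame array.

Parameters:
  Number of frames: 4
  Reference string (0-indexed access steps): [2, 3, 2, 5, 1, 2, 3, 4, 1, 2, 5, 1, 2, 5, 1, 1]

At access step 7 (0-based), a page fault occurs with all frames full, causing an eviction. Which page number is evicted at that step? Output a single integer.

Step 0: ref 2 -> FAULT, frames=[2,-,-,-]
Step 1: ref 3 -> FAULT, frames=[2,3,-,-]
Step 2: ref 2 -> HIT, frames=[2,3,-,-]
Step 3: ref 5 -> FAULT, frames=[2,3,5,-]
Step 4: ref 1 -> FAULT, frames=[2,3,5,1]
Step 5: ref 2 -> HIT, frames=[2,3,5,1]
Step 6: ref 3 -> HIT, frames=[2,3,5,1]
Step 7: ref 4 -> FAULT, evict 3, frames=[2,4,5,1]
At step 7: evicted page 3

Answer: 3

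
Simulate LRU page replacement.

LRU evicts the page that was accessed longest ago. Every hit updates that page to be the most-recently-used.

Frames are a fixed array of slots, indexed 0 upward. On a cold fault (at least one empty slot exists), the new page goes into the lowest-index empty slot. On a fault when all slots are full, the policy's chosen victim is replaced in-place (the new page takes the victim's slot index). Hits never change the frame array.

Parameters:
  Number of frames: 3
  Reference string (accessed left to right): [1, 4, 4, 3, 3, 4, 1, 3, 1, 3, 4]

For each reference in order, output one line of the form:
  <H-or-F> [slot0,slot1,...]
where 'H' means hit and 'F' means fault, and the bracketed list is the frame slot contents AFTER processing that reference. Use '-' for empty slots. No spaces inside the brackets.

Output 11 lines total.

F [1,-,-]
F [1,4,-]
H [1,4,-]
F [1,4,3]
H [1,4,3]
H [1,4,3]
H [1,4,3]
H [1,4,3]
H [1,4,3]
H [1,4,3]
H [1,4,3]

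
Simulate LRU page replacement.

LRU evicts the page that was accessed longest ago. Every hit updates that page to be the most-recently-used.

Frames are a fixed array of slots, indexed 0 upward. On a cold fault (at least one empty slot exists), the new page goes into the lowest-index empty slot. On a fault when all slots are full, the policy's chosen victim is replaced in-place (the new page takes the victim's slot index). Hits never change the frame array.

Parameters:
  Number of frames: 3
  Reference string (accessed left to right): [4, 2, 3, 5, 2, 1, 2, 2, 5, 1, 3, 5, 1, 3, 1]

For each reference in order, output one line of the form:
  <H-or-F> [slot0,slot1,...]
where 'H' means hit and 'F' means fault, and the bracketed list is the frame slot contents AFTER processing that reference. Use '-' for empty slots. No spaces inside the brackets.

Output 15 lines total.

F [4,-,-]
F [4,2,-]
F [4,2,3]
F [5,2,3]
H [5,2,3]
F [5,2,1]
H [5,2,1]
H [5,2,1]
H [5,2,1]
H [5,2,1]
F [5,3,1]
H [5,3,1]
H [5,3,1]
H [5,3,1]
H [5,3,1]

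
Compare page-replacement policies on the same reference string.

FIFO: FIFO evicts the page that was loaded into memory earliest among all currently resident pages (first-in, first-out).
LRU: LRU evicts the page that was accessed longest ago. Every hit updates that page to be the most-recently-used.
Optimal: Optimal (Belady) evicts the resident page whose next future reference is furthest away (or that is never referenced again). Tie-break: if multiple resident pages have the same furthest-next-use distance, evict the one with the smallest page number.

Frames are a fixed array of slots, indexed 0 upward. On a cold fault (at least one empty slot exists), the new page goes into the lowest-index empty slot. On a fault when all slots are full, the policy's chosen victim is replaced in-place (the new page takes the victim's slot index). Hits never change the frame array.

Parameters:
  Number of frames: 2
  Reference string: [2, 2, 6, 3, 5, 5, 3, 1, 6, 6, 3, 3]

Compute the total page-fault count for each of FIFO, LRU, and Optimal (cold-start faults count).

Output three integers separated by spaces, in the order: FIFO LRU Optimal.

Answer: 7 7 6

Derivation:
--- FIFO ---
  step 0: ref 2 -> FAULT, frames=[2,-] (faults so far: 1)
  step 1: ref 2 -> HIT, frames=[2,-] (faults so far: 1)
  step 2: ref 6 -> FAULT, frames=[2,6] (faults so far: 2)
  step 3: ref 3 -> FAULT, evict 2, frames=[3,6] (faults so far: 3)
  step 4: ref 5 -> FAULT, evict 6, frames=[3,5] (faults so far: 4)
  step 5: ref 5 -> HIT, frames=[3,5] (faults so far: 4)
  step 6: ref 3 -> HIT, frames=[3,5] (faults so far: 4)
  step 7: ref 1 -> FAULT, evict 3, frames=[1,5] (faults so far: 5)
  step 8: ref 6 -> FAULT, evict 5, frames=[1,6] (faults so far: 6)
  step 9: ref 6 -> HIT, frames=[1,6] (faults so far: 6)
  step 10: ref 3 -> FAULT, evict 1, frames=[3,6] (faults so far: 7)
  step 11: ref 3 -> HIT, frames=[3,6] (faults so far: 7)
  FIFO total faults: 7
--- LRU ---
  step 0: ref 2 -> FAULT, frames=[2,-] (faults so far: 1)
  step 1: ref 2 -> HIT, frames=[2,-] (faults so far: 1)
  step 2: ref 6 -> FAULT, frames=[2,6] (faults so far: 2)
  step 3: ref 3 -> FAULT, evict 2, frames=[3,6] (faults so far: 3)
  step 4: ref 5 -> FAULT, evict 6, frames=[3,5] (faults so far: 4)
  step 5: ref 5 -> HIT, frames=[3,5] (faults so far: 4)
  step 6: ref 3 -> HIT, frames=[3,5] (faults so far: 4)
  step 7: ref 1 -> FAULT, evict 5, frames=[3,1] (faults so far: 5)
  step 8: ref 6 -> FAULT, evict 3, frames=[6,1] (faults so far: 6)
  step 9: ref 6 -> HIT, frames=[6,1] (faults so far: 6)
  step 10: ref 3 -> FAULT, evict 1, frames=[6,3] (faults so far: 7)
  step 11: ref 3 -> HIT, frames=[6,3] (faults so far: 7)
  LRU total faults: 7
--- Optimal ---
  step 0: ref 2 -> FAULT, frames=[2,-] (faults so far: 1)
  step 1: ref 2 -> HIT, frames=[2,-] (faults so far: 1)
  step 2: ref 6 -> FAULT, frames=[2,6] (faults so far: 2)
  step 3: ref 3 -> FAULT, evict 2, frames=[3,6] (faults so far: 3)
  step 4: ref 5 -> FAULT, evict 6, frames=[3,5] (faults so far: 4)
  step 5: ref 5 -> HIT, frames=[3,5] (faults so far: 4)
  step 6: ref 3 -> HIT, frames=[3,5] (faults so far: 4)
  step 7: ref 1 -> FAULT, evict 5, frames=[3,1] (faults so far: 5)
  step 8: ref 6 -> FAULT, evict 1, frames=[3,6] (faults so far: 6)
  step 9: ref 6 -> HIT, frames=[3,6] (faults so far: 6)
  step 10: ref 3 -> HIT, frames=[3,6] (faults so far: 6)
  step 11: ref 3 -> HIT, frames=[3,6] (faults so far: 6)
  Optimal total faults: 6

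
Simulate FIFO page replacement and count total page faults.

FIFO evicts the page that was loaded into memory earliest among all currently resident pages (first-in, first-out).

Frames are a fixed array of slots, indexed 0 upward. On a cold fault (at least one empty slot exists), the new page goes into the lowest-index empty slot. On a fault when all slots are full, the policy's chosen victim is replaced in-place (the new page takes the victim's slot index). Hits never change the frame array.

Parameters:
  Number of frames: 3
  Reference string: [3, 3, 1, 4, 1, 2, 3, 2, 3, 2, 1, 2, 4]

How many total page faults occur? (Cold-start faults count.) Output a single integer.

Step 0: ref 3 → FAULT, frames=[3,-,-]
Step 1: ref 3 → HIT, frames=[3,-,-]
Step 2: ref 1 → FAULT, frames=[3,1,-]
Step 3: ref 4 → FAULT, frames=[3,1,4]
Step 4: ref 1 → HIT, frames=[3,1,4]
Step 5: ref 2 → FAULT (evict 3), frames=[2,1,4]
Step 6: ref 3 → FAULT (evict 1), frames=[2,3,4]
Step 7: ref 2 → HIT, frames=[2,3,4]
Step 8: ref 3 → HIT, frames=[2,3,4]
Step 9: ref 2 → HIT, frames=[2,3,4]
Step 10: ref 1 → FAULT (evict 4), frames=[2,3,1]
Step 11: ref 2 → HIT, frames=[2,3,1]
Step 12: ref 4 → FAULT (evict 2), frames=[4,3,1]
Total faults: 7

Answer: 7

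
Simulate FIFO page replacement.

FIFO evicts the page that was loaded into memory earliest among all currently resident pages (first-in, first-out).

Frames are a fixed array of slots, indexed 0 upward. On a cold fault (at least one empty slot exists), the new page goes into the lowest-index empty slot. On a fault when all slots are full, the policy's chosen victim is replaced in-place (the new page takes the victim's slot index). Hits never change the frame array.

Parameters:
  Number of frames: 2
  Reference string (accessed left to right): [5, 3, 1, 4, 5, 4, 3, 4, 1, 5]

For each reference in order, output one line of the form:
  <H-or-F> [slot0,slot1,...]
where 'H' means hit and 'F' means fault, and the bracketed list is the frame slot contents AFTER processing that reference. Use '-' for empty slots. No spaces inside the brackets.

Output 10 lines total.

F [5,-]
F [5,3]
F [1,3]
F [1,4]
F [5,4]
H [5,4]
F [5,3]
F [4,3]
F [4,1]
F [5,1]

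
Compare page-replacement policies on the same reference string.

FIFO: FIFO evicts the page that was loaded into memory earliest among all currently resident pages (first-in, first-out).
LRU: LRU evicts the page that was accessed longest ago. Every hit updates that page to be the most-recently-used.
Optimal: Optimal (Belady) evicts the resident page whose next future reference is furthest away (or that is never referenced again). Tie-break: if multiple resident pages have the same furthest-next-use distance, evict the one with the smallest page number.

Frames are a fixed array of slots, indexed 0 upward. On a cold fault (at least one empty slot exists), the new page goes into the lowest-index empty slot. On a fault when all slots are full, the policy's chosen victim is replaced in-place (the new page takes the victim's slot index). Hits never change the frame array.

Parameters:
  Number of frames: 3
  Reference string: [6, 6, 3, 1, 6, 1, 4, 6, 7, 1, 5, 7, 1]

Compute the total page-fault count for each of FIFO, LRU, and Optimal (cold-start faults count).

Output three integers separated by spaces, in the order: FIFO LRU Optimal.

--- FIFO ---
  step 0: ref 6 -> FAULT, frames=[6,-,-] (faults so far: 1)
  step 1: ref 6 -> HIT, frames=[6,-,-] (faults so far: 1)
  step 2: ref 3 -> FAULT, frames=[6,3,-] (faults so far: 2)
  step 3: ref 1 -> FAULT, frames=[6,3,1] (faults so far: 3)
  step 4: ref 6 -> HIT, frames=[6,3,1] (faults so far: 3)
  step 5: ref 1 -> HIT, frames=[6,3,1] (faults so far: 3)
  step 6: ref 4 -> FAULT, evict 6, frames=[4,3,1] (faults so far: 4)
  step 7: ref 6 -> FAULT, evict 3, frames=[4,6,1] (faults so far: 5)
  step 8: ref 7 -> FAULT, evict 1, frames=[4,6,7] (faults so far: 6)
  step 9: ref 1 -> FAULT, evict 4, frames=[1,6,7] (faults so far: 7)
  step 10: ref 5 -> FAULT, evict 6, frames=[1,5,7] (faults so far: 8)
  step 11: ref 7 -> HIT, frames=[1,5,7] (faults so far: 8)
  step 12: ref 1 -> HIT, frames=[1,5,7] (faults so far: 8)
  FIFO total faults: 8
--- LRU ---
  step 0: ref 6 -> FAULT, frames=[6,-,-] (faults so far: 1)
  step 1: ref 6 -> HIT, frames=[6,-,-] (faults so far: 1)
  step 2: ref 3 -> FAULT, frames=[6,3,-] (faults so far: 2)
  step 3: ref 1 -> FAULT, frames=[6,3,1] (faults so far: 3)
  step 4: ref 6 -> HIT, frames=[6,3,1] (faults so far: 3)
  step 5: ref 1 -> HIT, frames=[6,3,1] (faults so far: 3)
  step 6: ref 4 -> FAULT, evict 3, frames=[6,4,1] (faults so far: 4)
  step 7: ref 6 -> HIT, frames=[6,4,1] (faults so far: 4)
  step 8: ref 7 -> FAULT, evict 1, frames=[6,4,7] (faults so far: 5)
  step 9: ref 1 -> FAULT, evict 4, frames=[6,1,7] (faults so far: 6)
  step 10: ref 5 -> FAULT, evict 6, frames=[5,1,7] (faults so far: 7)
  step 11: ref 7 -> HIT, frames=[5,1,7] (faults so far: 7)
  step 12: ref 1 -> HIT, frames=[5,1,7] (faults so far: 7)
  LRU total faults: 7
--- Optimal ---
  step 0: ref 6 -> FAULT, frames=[6,-,-] (faults so far: 1)
  step 1: ref 6 -> HIT, frames=[6,-,-] (faults so far: 1)
  step 2: ref 3 -> FAULT, frames=[6,3,-] (faults so far: 2)
  step 3: ref 1 -> FAULT, frames=[6,3,1] (faults so far: 3)
  step 4: ref 6 -> HIT, frames=[6,3,1] (faults so far: 3)
  step 5: ref 1 -> HIT, frames=[6,3,1] (faults so far: 3)
  step 6: ref 4 -> FAULT, evict 3, frames=[6,4,1] (faults so far: 4)
  step 7: ref 6 -> HIT, frames=[6,4,1] (faults so far: 4)
  step 8: ref 7 -> FAULT, evict 4, frames=[6,7,1] (faults so far: 5)
  step 9: ref 1 -> HIT, frames=[6,7,1] (faults so far: 5)
  step 10: ref 5 -> FAULT, evict 6, frames=[5,7,1] (faults so far: 6)
  step 11: ref 7 -> HIT, frames=[5,7,1] (faults so far: 6)
  step 12: ref 1 -> HIT, frames=[5,7,1] (faults so far: 6)
  Optimal total faults: 6

Answer: 8 7 6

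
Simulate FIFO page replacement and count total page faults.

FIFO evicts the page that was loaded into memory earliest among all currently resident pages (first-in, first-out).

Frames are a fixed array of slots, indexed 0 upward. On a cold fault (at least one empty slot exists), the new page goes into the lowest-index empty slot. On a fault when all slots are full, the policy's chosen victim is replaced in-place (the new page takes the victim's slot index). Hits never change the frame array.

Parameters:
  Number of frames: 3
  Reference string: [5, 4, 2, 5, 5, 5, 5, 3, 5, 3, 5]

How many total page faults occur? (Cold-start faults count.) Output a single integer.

Step 0: ref 5 → FAULT, frames=[5,-,-]
Step 1: ref 4 → FAULT, frames=[5,4,-]
Step 2: ref 2 → FAULT, frames=[5,4,2]
Step 3: ref 5 → HIT, frames=[5,4,2]
Step 4: ref 5 → HIT, frames=[5,4,2]
Step 5: ref 5 → HIT, frames=[5,4,2]
Step 6: ref 5 → HIT, frames=[5,4,2]
Step 7: ref 3 → FAULT (evict 5), frames=[3,4,2]
Step 8: ref 5 → FAULT (evict 4), frames=[3,5,2]
Step 9: ref 3 → HIT, frames=[3,5,2]
Step 10: ref 5 → HIT, frames=[3,5,2]
Total faults: 5

Answer: 5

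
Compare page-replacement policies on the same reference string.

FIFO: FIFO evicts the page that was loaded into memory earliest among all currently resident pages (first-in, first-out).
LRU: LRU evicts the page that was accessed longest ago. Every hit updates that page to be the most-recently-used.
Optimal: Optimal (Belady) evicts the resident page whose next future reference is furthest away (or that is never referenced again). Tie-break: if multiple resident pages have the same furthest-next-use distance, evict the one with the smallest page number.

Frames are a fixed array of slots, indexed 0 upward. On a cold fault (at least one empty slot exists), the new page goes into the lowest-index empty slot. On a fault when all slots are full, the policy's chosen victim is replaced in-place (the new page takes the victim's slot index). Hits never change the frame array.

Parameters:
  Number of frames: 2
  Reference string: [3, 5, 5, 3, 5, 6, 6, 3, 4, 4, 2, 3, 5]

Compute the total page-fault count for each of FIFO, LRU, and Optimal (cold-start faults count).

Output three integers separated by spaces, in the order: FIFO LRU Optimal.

Answer: 8 8 6

Derivation:
--- FIFO ---
  step 0: ref 3 -> FAULT, frames=[3,-] (faults so far: 1)
  step 1: ref 5 -> FAULT, frames=[3,5] (faults so far: 2)
  step 2: ref 5 -> HIT, frames=[3,5] (faults so far: 2)
  step 3: ref 3 -> HIT, frames=[3,5] (faults so far: 2)
  step 4: ref 5 -> HIT, frames=[3,5] (faults so far: 2)
  step 5: ref 6 -> FAULT, evict 3, frames=[6,5] (faults so far: 3)
  step 6: ref 6 -> HIT, frames=[6,5] (faults so far: 3)
  step 7: ref 3 -> FAULT, evict 5, frames=[6,3] (faults so far: 4)
  step 8: ref 4 -> FAULT, evict 6, frames=[4,3] (faults so far: 5)
  step 9: ref 4 -> HIT, frames=[4,3] (faults so far: 5)
  step 10: ref 2 -> FAULT, evict 3, frames=[4,2] (faults so far: 6)
  step 11: ref 3 -> FAULT, evict 4, frames=[3,2] (faults so far: 7)
  step 12: ref 5 -> FAULT, evict 2, frames=[3,5] (faults so far: 8)
  FIFO total faults: 8
--- LRU ---
  step 0: ref 3 -> FAULT, frames=[3,-] (faults so far: 1)
  step 1: ref 5 -> FAULT, frames=[3,5] (faults so far: 2)
  step 2: ref 5 -> HIT, frames=[3,5] (faults so far: 2)
  step 3: ref 3 -> HIT, frames=[3,5] (faults so far: 2)
  step 4: ref 5 -> HIT, frames=[3,5] (faults so far: 2)
  step 5: ref 6 -> FAULT, evict 3, frames=[6,5] (faults so far: 3)
  step 6: ref 6 -> HIT, frames=[6,5] (faults so far: 3)
  step 7: ref 3 -> FAULT, evict 5, frames=[6,3] (faults so far: 4)
  step 8: ref 4 -> FAULT, evict 6, frames=[4,3] (faults so far: 5)
  step 9: ref 4 -> HIT, frames=[4,3] (faults so far: 5)
  step 10: ref 2 -> FAULT, evict 3, frames=[4,2] (faults so far: 6)
  step 11: ref 3 -> FAULT, evict 4, frames=[3,2] (faults so far: 7)
  step 12: ref 5 -> FAULT, evict 2, frames=[3,5] (faults so far: 8)
  LRU total faults: 8
--- Optimal ---
  step 0: ref 3 -> FAULT, frames=[3,-] (faults so far: 1)
  step 1: ref 5 -> FAULT, frames=[3,5] (faults so far: 2)
  step 2: ref 5 -> HIT, frames=[3,5] (faults so far: 2)
  step 3: ref 3 -> HIT, frames=[3,5] (faults so far: 2)
  step 4: ref 5 -> HIT, frames=[3,5] (faults so far: 2)
  step 5: ref 6 -> FAULT, evict 5, frames=[3,6] (faults so far: 3)
  step 6: ref 6 -> HIT, frames=[3,6] (faults so far: 3)
  step 7: ref 3 -> HIT, frames=[3,6] (faults so far: 3)
  step 8: ref 4 -> FAULT, evict 6, frames=[3,4] (faults so far: 4)
  step 9: ref 4 -> HIT, frames=[3,4] (faults so far: 4)
  step 10: ref 2 -> FAULT, evict 4, frames=[3,2] (faults so far: 5)
  step 11: ref 3 -> HIT, frames=[3,2] (faults so far: 5)
  step 12: ref 5 -> FAULT, evict 2, frames=[3,5] (faults so far: 6)
  Optimal total faults: 6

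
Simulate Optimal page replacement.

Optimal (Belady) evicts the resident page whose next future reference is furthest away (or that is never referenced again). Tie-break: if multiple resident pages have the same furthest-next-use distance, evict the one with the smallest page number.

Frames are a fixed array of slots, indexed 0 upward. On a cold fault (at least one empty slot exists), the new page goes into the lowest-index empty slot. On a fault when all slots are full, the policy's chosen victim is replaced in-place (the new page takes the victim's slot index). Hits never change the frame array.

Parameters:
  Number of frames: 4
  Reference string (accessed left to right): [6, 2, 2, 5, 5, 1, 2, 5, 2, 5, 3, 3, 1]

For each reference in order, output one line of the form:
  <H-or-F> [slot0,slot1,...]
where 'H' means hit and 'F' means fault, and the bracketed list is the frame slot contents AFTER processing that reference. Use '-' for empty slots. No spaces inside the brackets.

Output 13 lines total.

F [6,-,-,-]
F [6,2,-,-]
H [6,2,-,-]
F [6,2,5,-]
H [6,2,5,-]
F [6,2,5,1]
H [6,2,5,1]
H [6,2,5,1]
H [6,2,5,1]
H [6,2,5,1]
F [6,3,5,1]
H [6,3,5,1]
H [6,3,5,1]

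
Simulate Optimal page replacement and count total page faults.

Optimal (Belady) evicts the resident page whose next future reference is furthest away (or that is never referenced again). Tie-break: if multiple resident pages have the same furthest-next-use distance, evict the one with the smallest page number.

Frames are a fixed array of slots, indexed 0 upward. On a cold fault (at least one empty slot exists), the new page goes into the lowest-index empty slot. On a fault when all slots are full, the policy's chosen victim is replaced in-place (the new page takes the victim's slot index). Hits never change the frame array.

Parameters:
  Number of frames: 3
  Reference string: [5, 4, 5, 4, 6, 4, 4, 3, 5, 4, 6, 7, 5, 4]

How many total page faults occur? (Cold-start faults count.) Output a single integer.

Answer: 6

Derivation:
Step 0: ref 5 → FAULT, frames=[5,-,-]
Step 1: ref 4 → FAULT, frames=[5,4,-]
Step 2: ref 5 → HIT, frames=[5,4,-]
Step 3: ref 4 → HIT, frames=[5,4,-]
Step 4: ref 6 → FAULT, frames=[5,4,6]
Step 5: ref 4 → HIT, frames=[5,4,6]
Step 6: ref 4 → HIT, frames=[5,4,6]
Step 7: ref 3 → FAULT (evict 6), frames=[5,4,3]
Step 8: ref 5 → HIT, frames=[5,4,3]
Step 9: ref 4 → HIT, frames=[5,4,3]
Step 10: ref 6 → FAULT (evict 3), frames=[5,4,6]
Step 11: ref 7 → FAULT (evict 6), frames=[5,4,7]
Step 12: ref 5 → HIT, frames=[5,4,7]
Step 13: ref 4 → HIT, frames=[5,4,7]
Total faults: 6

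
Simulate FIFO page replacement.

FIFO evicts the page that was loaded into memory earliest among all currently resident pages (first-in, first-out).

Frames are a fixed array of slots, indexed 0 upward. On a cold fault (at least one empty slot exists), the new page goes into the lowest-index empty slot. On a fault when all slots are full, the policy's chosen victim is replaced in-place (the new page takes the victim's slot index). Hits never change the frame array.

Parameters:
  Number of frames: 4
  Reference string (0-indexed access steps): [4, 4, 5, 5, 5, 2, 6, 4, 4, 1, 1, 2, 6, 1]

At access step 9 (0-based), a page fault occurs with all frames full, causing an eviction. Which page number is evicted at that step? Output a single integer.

Step 0: ref 4 -> FAULT, frames=[4,-,-,-]
Step 1: ref 4 -> HIT, frames=[4,-,-,-]
Step 2: ref 5 -> FAULT, frames=[4,5,-,-]
Step 3: ref 5 -> HIT, frames=[4,5,-,-]
Step 4: ref 5 -> HIT, frames=[4,5,-,-]
Step 5: ref 2 -> FAULT, frames=[4,5,2,-]
Step 6: ref 6 -> FAULT, frames=[4,5,2,6]
Step 7: ref 4 -> HIT, frames=[4,5,2,6]
Step 8: ref 4 -> HIT, frames=[4,5,2,6]
Step 9: ref 1 -> FAULT, evict 4, frames=[1,5,2,6]
At step 9: evicted page 4

Answer: 4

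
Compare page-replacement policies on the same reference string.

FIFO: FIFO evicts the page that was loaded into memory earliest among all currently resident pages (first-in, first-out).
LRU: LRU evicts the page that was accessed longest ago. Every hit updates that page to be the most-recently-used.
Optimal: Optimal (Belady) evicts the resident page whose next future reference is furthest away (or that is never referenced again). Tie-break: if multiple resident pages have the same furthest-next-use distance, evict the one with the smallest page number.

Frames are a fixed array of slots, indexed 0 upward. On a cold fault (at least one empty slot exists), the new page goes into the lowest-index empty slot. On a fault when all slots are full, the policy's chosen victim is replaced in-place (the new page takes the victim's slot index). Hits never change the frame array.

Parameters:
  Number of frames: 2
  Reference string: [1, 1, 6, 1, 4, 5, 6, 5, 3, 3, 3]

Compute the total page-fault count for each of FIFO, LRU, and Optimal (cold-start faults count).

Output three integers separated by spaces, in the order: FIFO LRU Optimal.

--- FIFO ---
  step 0: ref 1 -> FAULT, frames=[1,-] (faults so far: 1)
  step 1: ref 1 -> HIT, frames=[1,-] (faults so far: 1)
  step 2: ref 6 -> FAULT, frames=[1,6] (faults so far: 2)
  step 3: ref 1 -> HIT, frames=[1,6] (faults so far: 2)
  step 4: ref 4 -> FAULT, evict 1, frames=[4,6] (faults so far: 3)
  step 5: ref 5 -> FAULT, evict 6, frames=[4,5] (faults so far: 4)
  step 6: ref 6 -> FAULT, evict 4, frames=[6,5] (faults so far: 5)
  step 7: ref 5 -> HIT, frames=[6,5] (faults so far: 5)
  step 8: ref 3 -> FAULT, evict 5, frames=[6,3] (faults so far: 6)
  step 9: ref 3 -> HIT, frames=[6,3] (faults so far: 6)
  step 10: ref 3 -> HIT, frames=[6,3] (faults so far: 6)
  FIFO total faults: 6
--- LRU ---
  step 0: ref 1 -> FAULT, frames=[1,-] (faults so far: 1)
  step 1: ref 1 -> HIT, frames=[1,-] (faults so far: 1)
  step 2: ref 6 -> FAULT, frames=[1,6] (faults so far: 2)
  step 3: ref 1 -> HIT, frames=[1,6] (faults so far: 2)
  step 4: ref 4 -> FAULT, evict 6, frames=[1,4] (faults so far: 3)
  step 5: ref 5 -> FAULT, evict 1, frames=[5,4] (faults so far: 4)
  step 6: ref 6 -> FAULT, evict 4, frames=[5,6] (faults so far: 5)
  step 7: ref 5 -> HIT, frames=[5,6] (faults so far: 5)
  step 8: ref 3 -> FAULT, evict 6, frames=[5,3] (faults so far: 6)
  step 9: ref 3 -> HIT, frames=[5,3] (faults so far: 6)
  step 10: ref 3 -> HIT, frames=[5,3] (faults so far: 6)
  LRU total faults: 6
--- Optimal ---
  step 0: ref 1 -> FAULT, frames=[1,-] (faults so far: 1)
  step 1: ref 1 -> HIT, frames=[1,-] (faults so far: 1)
  step 2: ref 6 -> FAULT, frames=[1,6] (faults so far: 2)
  step 3: ref 1 -> HIT, frames=[1,6] (faults so far: 2)
  step 4: ref 4 -> FAULT, evict 1, frames=[4,6] (faults so far: 3)
  step 5: ref 5 -> FAULT, evict 4, frames=[5,6] (faults so far: 4)
  step 6: ref 6 -> HIT, frames=[5,6] (faults so far: 4)
  step 7: ref 5 -> HIT, frames=[5,6] (faults so far: 4)
  step 8: ref 3 -> FAULT, evict 5, frames=[3,6] (faults so far: 5)
  step 9: ref 3 -> HIT, frames=[3,6] (faults so far: 5)
  step 10: ref 3 -> HIT, frames=[3,6] (faults so far: 5)
  Optimal total faults: 5

Answer: 6 6 5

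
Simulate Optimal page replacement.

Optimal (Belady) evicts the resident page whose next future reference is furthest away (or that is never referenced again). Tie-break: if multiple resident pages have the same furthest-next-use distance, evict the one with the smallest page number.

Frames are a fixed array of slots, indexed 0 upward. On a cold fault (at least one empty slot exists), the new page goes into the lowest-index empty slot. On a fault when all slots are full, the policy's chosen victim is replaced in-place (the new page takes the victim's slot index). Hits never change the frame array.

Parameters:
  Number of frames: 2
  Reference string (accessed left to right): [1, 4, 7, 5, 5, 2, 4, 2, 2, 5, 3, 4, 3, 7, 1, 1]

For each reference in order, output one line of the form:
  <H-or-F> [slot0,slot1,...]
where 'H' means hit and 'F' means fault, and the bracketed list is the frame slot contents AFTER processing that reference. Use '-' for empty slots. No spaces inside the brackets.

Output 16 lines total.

F [1,-]
F [1,4]
F [7,4]
F [5,4]
H [5,4]
F [2,4]
H [2,4]
H [2,4]
H [2,4]
F [5,4]
F [3,4]
H [3,4]
H [3,4]
F [7,4]
F [7,1]
H [7,1]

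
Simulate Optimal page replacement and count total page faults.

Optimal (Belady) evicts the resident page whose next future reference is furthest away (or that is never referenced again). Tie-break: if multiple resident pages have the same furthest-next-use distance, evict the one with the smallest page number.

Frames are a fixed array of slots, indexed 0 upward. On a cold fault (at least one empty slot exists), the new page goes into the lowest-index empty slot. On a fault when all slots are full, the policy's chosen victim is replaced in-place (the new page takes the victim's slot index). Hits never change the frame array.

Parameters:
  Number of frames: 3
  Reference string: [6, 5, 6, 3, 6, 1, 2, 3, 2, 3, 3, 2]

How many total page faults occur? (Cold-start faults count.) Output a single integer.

Answer: 5

Derivation:
Step 0: ref 6 → FAULT, frames=[6,-,-]
Step 1: ref 5 → FAULT, frames=[6,5,-]
Step 2: ref 6 → HIT, frames=[6,5,-]
Step 3: ref 3 → FAULT, frames=[6,5,3]
Step 4: ref 6 → HIT, frames=[6,5,3]
Step 5: ref 1 → FAULT (evict 5), frames=[6,1,3]
Step 6: ref 2 → FAULT (evict 1), frames=[6,2,3]
Step 7: ref 3 → HIT, frames=[6,2,3]
Step 8: ref 2 → HIT, frames=[6,2,3]
Step 9: ref 3 → HIT, frames=[6,2,3]
Step 10: ref 3 → HIT, frames=[6,2,3]
Step 11: ref 2 → HIT, frames=[6,2,3]
Total faults: 5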